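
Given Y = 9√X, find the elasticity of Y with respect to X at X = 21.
Elasticity = 1/2

Elasticity = (dY/dX) · (X/Y)

dY/dX = 9/(2·√X)
At X = 21: dY/dX = 3·√21/14, Y = 9·√21

Elasticity = (3·√21/14) · (21 / (9·√21)) = 1/2

Interpretation: for a small percentage change in X, the percentage change in Y is approximately 0.50 times as large.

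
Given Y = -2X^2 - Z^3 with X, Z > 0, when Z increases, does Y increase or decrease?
Y decreases

Taking the partial derivative:
∂Y/∂Z = -3Z^2

∂Y/∂Z = -3Z^2 < 0 (assuming positive values)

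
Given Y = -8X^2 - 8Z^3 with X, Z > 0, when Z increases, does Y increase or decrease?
Y decreases

Taking the partial derivative:
∂Y/∂Z = -24Z^2

∂Y/∂Z = -24Z^2 < 0 (assuming positive values)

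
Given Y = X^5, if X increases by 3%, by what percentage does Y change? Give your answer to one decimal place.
15.9%

For Y = X^5:
If X → X(1 + 0.03)
Then Y → Y · (1 + 0.03)^5
     ≈ Y · 1.1593

Percentage change = ((1 + 0.03)^5 − 1) × 100% ≈ 15.9%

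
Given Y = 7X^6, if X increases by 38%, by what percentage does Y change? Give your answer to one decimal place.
590.7%

For Y = 7X^6:
If X → X(1 + 0.38)
Then Y → Y · (1 + 0.38)^6
     ≈ Y · 6.9068

Percentage change = ((1 + 0.38)^6 − 1) × 100% ≈ 590.7%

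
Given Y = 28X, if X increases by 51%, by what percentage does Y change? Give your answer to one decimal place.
51.0%

For Y = 28X:
If X → X(1 + 0.51)
Then Y → Y · (1 + 0.51)^1
     = Y · 1.5100

Percentage change = ((1 + 0.51)^1 − 1) × 100% = 51.0%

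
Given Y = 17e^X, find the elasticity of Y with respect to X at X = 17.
Elasticity = 17

Elasticity = (dY/dX) · (X/Y)

dY/dX = 17·e^X
At X = 17: dY/dX = 17·e^17, Y = 17·e^17

Elasticity = (17·e^17) · (17 / (17·e^17)) = 17

Interpretation: for a small percentage change in X, the percentage change in Y is approximately 17.00 times as large.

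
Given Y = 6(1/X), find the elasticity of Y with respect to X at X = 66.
Elasticity = -1

Elasticity = (dY/dX) · (X/Y)

dY/dX = -6/X²
At X = 66: dY/dX = -1/726, Y = 1/11

Elasticity = (-1/726) · (66 / (1/11)) = -1

Interpretation: for a small percentage change in X, the percentage change in Y is approximately -1.00 times as large.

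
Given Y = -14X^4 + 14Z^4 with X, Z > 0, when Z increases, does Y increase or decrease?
Y increases

Taking the partial derivative:
∂Y/∂Z = 56Z^3

∂Y/∂Z = 56Z^3 > 0 (assuming positive values)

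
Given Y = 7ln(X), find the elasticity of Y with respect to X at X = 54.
Elasticity = 1/ln(54) ≈ 0.2507

Elasticity = (dY/dX) · (X/Y)

dY/dX = 7/X
At X = 54: dY/dX = 7/54, Y = 7·ln(54)

Elasticity = (7/54) · (54 / (7·ln(54))) = 1/ln(54) ≈ 0.2507

Interpretation: for a small percentage change in X, the percentage change in Y is approximately 0.25 times as large.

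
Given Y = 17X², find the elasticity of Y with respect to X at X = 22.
Elasticity = 2

Elasticity = (dY/dX) · (X/Y)

dY/dX = 34·X
At X = 22: dY/dX = 748, Y = 8228

Elasticity = 748 · (22 / 8228) = 2

Interpretation: for a small percentage change in X, the percentage change in Y is approximately 2.00 times as large.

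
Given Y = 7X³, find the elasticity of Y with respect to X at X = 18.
Elasticity = 3

Elasticity = (dY/dX) · (X/Y)

dY/dX = 21·X²
At X = 18: dY/dX = 6804, Y = 40824

Elasticity = 6804 · (18 / 40824) = 3

Interpretation: for a small percentage change in X, the percentage change in Y is approximately 3.00 times as large.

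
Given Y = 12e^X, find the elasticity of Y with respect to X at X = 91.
Elasticity = 91

Elasticity = (dY/dX) · (X/Y)

dY/dX = 12·e^X
At X = 91: dY/dX = 12·e^91, Y = 12·e^91

Elasticity = (12·e^91) · (91 / (12·e^91)) = 91

Interpretation: for a small percentage change in X, the percentage change in Y is approximately 91.00 times as large.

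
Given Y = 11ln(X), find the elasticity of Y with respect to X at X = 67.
Elasticity = 1/ln(67) ≈ 0.2378

Elasticity = (dY/dX) · (X/Y)

dY/dX = 11/X
At X = 67: dY/dX = 11/67, Y = 11·ln(67)

Elasticity = (11/67) · (67 / (11·ln(67))) = 1/ln(67) ≈ 0.2378

Interpretation: for a small percentage change in X, the percentage change in Y is approximately 0.24 times as large.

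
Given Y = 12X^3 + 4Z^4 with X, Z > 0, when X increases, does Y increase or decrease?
Y increases

Taking the partial derivative:
∂Y/∂X = 36X^2

∂Y/∂X = 36X^2 > 0 (assuming positive values)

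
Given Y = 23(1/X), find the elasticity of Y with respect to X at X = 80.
Elasticity = -1

Elasticity = (dY/dX) · (X/Y)

dY/dX = -23/X²
At X = 80: dY/dX = -23/6400, Y = 23/80

Elasticity = (-23/6400) · (80 / (23/80)) = -1

Interpretation: for a small percentage change in X, the percentage change in Y is approximately -1.00 times as large.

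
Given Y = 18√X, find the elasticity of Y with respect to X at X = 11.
Elasticity = 1/2

Elasticity = (dY/dX) · (X/Y)

dY/dX = 9/√X
At X = 11: dY/dX = 9·√11/11, Y = 18·√11

Elasticity = (9·√11/11) · (11 / (18·√11)) = 1/2

Interpretation: for a small percentage change in X, the percentage change in Y is approximately 0.50 times as large.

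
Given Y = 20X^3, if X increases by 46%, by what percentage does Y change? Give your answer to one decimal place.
211.2%

For Y = 20X^3:
If X → X(1 + 0.46)
Then Y → Y · (1 + 0.46)^3
     ≈ Y · 3.1121

Percentage change = ((1 + 0.46)^3 − 1) × 100% ≈ 211.2%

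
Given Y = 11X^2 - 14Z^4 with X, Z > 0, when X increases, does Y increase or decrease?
Y increases

Taking the partial derivative:
∂Y/∂X = 22X

∂Y/∂X = 22X > 0 (assuming positive values)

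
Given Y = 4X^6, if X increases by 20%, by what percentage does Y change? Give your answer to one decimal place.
198.6%

For Y = 4X^6:
If X → X(1 + 0.2)
Then Y → Y · (1 + 0.2)^6
     ≈ Y · 2.9860

Percentage change = ((1 + 0.2)^6 − 1) × 100% ≈ 198.6%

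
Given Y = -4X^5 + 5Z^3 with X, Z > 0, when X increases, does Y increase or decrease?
Y decreases

Taking the partial derivative:
∂Y/∂X = -20X^4

∂Y/∂X = -20X^4 < 0 (assuming positive values)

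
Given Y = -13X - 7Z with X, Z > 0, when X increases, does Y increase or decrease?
Y decreases

Taking the partial derivative:
∂Y/∂X = -13

∂Y/∂X = -13 < 0 (assuming positive values)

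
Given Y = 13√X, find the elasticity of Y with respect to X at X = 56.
Elasticity = 1/2

Elasticity = (dY/dX) · (X/Y)

dY/dX = 13/(2·√X)
At X = 56: dY/dX = 13·√14/56, Y = 26·√14

Elasticity = (13·√14/56) · (56 / (26·√14)) = 1/2

Interpretation: for a small percentage change in X, the percentage change in Y is approximately 0.50 times as large.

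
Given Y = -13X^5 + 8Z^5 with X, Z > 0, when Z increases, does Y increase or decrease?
Y increases

Taking the partial derivative:
∂Y/∂Z = 40Z^4

∂Y/∂Z = 40Z^4 > 0 (assuming positive values)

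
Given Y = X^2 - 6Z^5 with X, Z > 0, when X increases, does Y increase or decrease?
Y increases

Taking the partial derivative:
∂Y/∂X = 2X

∂Y/∂X = 2X > 0 (assuming positive values)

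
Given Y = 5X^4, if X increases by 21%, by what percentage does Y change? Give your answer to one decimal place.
114.4%

For Y = 5X^4:
If X → X(1 + 0.21)
Then Y → Y · (1 + 0.21)^4
     ≈ Y · 2.1436

Percentage change = ((1 + 0.21)^4 − 1) × 100% ≈ 114.4%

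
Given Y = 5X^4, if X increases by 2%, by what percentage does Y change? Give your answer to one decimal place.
8.2%

For Y = 5X^4:
If X → X(1 + 0.02)
Then Y → Y · (1 + 0.02)^4
     ≈ Y · 1.0824

Percentage change = ((1 + 0.02)^4 − 1) × 100% ≈ 8.2%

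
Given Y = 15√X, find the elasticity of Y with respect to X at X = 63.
Elasticity = 1/2

Elasticity = (dY/dX) · (X/Y)

dY/dX = 15/(2·√X)
At X = 63: dY/dX = 5·√7/14, Y = 45·√7

Elasticity = (5·√7/14) · (63 / (45·√7)) = 1/2

Interpretation: for a small percentage change in X, the percentage change in Y is approximately 0.50 times as large.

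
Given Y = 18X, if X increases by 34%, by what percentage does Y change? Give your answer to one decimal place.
34.0%

For Y = 18X:
If X → X(1 + 0.34)
Then Y → Y · (1 + 0.34)^1
     = Y · 1.3400

Percentage change = ((1 + 0.34)^1 − 1) × 100% = 34.0%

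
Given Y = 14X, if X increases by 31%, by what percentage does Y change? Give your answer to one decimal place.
31.0%

For Y = 14X:
If X → X(1 + 0.31)
Then Y → Y · (1 + 0.31)^1
     = Y · 1.3100

Percentage change = ((1 + 0.31)^1 − 1) × 100% = 31.0%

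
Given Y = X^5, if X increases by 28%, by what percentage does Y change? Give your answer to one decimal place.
243.6%

For Y = X^5:
If X → X(1 + 0.28)
Then Y → Y · (1 + 0.28)^5
     ≈ Y · 3.4360

Percentage change = ((1 + 0.28)^5 − 1) × 100% ≈ 243.6%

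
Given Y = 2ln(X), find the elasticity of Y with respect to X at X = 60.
Elasticity = 1/ln(60) ≈ 0.2442

Elasticity = (dY/dX) · (X/Y)

dY/dX = 2/X
At X = 60: dY/dX = 1/30, Y = 2·ln(60)

Elasticity = (1/30) · (60 / (2·ln(60))) = 1/ln(60) ≈ 0.2442

Interpretation: for a small percentage change in X, the percentage change in Y is approximately 0.24 times as large.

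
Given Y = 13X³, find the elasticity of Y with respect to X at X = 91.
Elasticity = 3

Elasticity = (dY/dX) · (X/Y)

dY/dX = 39·X²
At X = 91: dY/dX = 322959, Y = 9796423

Elasticity = 322959 · (91 / 9796423) = 3

Interpretation: for a small percentage change in X, the percentage change in Y is approximately 3.00 times as large.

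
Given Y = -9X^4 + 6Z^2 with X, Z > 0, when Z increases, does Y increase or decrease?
Y increases

Taking the partial derivative:
∂Y/∂Z = 12Z

∂Y/∂Z = 12Z > 0 (assuming positive values)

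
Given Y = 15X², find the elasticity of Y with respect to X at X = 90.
Elasticity = 2

Elasticity = (dY/dX) · (X/Y)

dY/dX = 30·X
At X = 90: dY/dX = 2700, Y = 121500

Elasticity = 2700 · (90 / 121500) = 2

Interpretation: for a small percentage change in X, the percentage change in Y is approximately 2.00 times as large.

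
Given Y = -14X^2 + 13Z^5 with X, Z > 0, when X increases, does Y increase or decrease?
Y decreases

Taking the partial derivative:
∂Y/∂X = -28X

∂Y/∂X = -28X < 0 (assuming positive values)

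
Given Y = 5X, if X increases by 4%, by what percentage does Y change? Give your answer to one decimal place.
4.0%

For Y = 5X:
If X → X(1 + 0.04)
Then Y → Y · (1 + 0.04)^1
     = Y · 1.0400

Percentage change = ((1 + 0.04)^1 − 1) × 100% = 4.0%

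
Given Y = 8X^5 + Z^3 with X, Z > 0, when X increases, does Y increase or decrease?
Y increases

Taking the partial derivative:
∂Y/∂X = 40X^4

∂Y/∂X = 40X^4 > 0 (assuming positive values)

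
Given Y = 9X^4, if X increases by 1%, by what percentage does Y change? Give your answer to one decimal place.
4.1%

For Y = 9X^4:
If X → X(1 + 0.01)
Then Y → Y · (1 + 0.01)^4
     ≈ Y · 1.0406

Percentage change = ((1 + 0.01)^4 − 1) × 100% ≈ 4.1%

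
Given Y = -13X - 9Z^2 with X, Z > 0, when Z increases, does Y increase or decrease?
Y decreases

Taking the partial derivative:
∂Y/∂Z = -18Z

∂Y/∂Z = -18Z < 0 (assuming positive values)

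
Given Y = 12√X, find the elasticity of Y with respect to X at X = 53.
Elasticity = 1/2

Elasticity = (dY/dX) · (X/Y)

dY/dX = 6/√X
At X = 53: dY/dX = 6·√53/53, Y = 12·√53

Elasticity = (6·√53/53) · (53 / (12·√53)) = 1/2

Interpretation: for a small percentage change in X, the percentage change in Y is approximately 0.50 times as large.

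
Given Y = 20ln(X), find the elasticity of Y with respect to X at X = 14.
Elasticity = 1/ln(14) ≈ 0.3789

Elasticity = (dY/dX) · (X/Y)

dY/dX = 20/X
At X = 14: dY/dX = 10/7, Y = 20·ln(14)

Elasticity = (10/7) · (14 / (20·ln(14))) = 1/ln(14) ≈ 0.3789

Interpretation: for a small percentage change in X, the percentage change in Y is approximately 0.38 times as large.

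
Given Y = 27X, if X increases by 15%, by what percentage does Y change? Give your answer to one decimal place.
15.0%

For Y = 27X:
If X → X(1 + 0.15)
Then Y → Y · (1 + 0.15)^1
     = Y · 1.1500

Percentage change = ((1 + 0.15)^1 − 1) × 100% = 15.0%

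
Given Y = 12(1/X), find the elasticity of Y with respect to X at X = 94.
Elasticity = -1

Elasticity = (dY/dX) · (X/Y)

dY/dX = -12/X²
At X = 94: dY/dX = -3/2209, Y = 6/47

Elasticity = (-3/2209) · (94 / (6/47)) = -1

Interpretation: for a small percentage change in X, the percentage change in Y is approximately -1.00 times as large.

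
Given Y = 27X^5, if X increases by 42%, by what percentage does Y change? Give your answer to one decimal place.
477.4%

For Y = 27X^5:
If X → X(1 + 0.42)
Then Y → Y · (1 + 0.42)^5
     ≈ Y · 5.7735

Percentage change = ((1 + 0.42)^5 − 1) × 100% ≈ 477.4%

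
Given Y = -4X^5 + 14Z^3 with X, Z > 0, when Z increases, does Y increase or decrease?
Y increases

Taking the partial derivative:
∂Y/∂Z = 42Z^2

∂Y/∂Z = 42Z^2 > 0 (assuming positive values)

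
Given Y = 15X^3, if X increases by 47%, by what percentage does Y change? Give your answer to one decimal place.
217.7%

For Y = 15X^3:
If X → X(1 + 0.47)
Then Y → Y · (1 + 0.47)^3
     ≈ Y · 3.1765

Percentage change = ((1 + 0.47)^3 − 1) × 100% ≈ 217.7%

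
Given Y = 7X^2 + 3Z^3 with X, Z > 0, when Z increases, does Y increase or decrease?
Y increases

Taking the partial derivative:
∂Y/∂Z = 9Z^2

∂Y/∂Z = 9Z^2 > 0 (assuming positive values)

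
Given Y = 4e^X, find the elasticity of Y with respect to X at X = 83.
Elasticity = 83

Elasticity = (dY/dX) · (X/Y)

dY/dX = 4·e^X
At X = 83: dY/dX = 4·e^83, Y = 4·e^83

Elasticity = (4·e^83) · (83 / (4·e^83)) = 83

Interpretation: for a small percentage change in X, the percentage change in Y is approximately 83.00 times as large.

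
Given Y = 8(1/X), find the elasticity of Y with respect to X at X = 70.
Elasticity = -1

Elasticity = (dY/dX) · (X/Y)

dY/dX = -8/X²
At X = 70: dY/dX = -2/1225, Y = 4/35

Elasticity = (-2/1225) · (70 / (4/35)) = -1

Interpretation: for a small percentage change in X, the percentage change in Y is approximately -1.00 times as large.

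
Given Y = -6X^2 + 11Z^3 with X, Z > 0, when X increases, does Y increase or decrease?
Y decreases

Taking the partial derivative:
∂Y/∂X = -12X

∂Y/∂X = -12X < 0 (assuming positive values)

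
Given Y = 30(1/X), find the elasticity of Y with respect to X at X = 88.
Elasticity = -1

Elasticity = (dY/dX) · (X/Y)

dY/dX = -30/X²
At X = 88: dY/dX = -15/3872, Y = 15/44

Elasticity = (-15/3872) · (88 / (15/44)) = -1

Interpretation: for a small percentage change in X, the percentage change in Y is approximately -1.00 times as large.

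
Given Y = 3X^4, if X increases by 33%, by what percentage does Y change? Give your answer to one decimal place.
212.9%

For Y = 3X^4:
If X → X(1 + 0.33)
Then Y → Y · (1 + 0.33)^4
     ≈ Y · 3.1290

Percentage change = ((1 + 0.33)^4 − 1) × 100% ≈ 212.9%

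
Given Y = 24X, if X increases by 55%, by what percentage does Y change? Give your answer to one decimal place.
55.0%

For Y = 24X:
If X → X(1 + 0.55)
Then Y → Y · (1 + 0.55)^1
     = Y · 1.5500

Percentage change = ((1 + 0.55)^1 − 1) × 100% = 55.0%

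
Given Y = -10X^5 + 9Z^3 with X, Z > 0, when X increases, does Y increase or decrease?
Y decreases

Taking the partial derivative:
∂Y/∂X = -50X^4

∂Y/∂X = -50X^4 < 0 (assuming positive values)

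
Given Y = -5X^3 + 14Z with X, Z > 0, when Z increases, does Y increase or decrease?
Y increases

Taking the partial derivative:
∂Y/∂Z = 14

∂Y/∂Z = 14 > 0 (assuming positive values)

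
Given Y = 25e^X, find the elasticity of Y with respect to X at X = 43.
Elasticity = 43

Elasticity = (dY/dX) · (X/Y)

dY/dX = 25·e^X
At X = 43: dY/dX = 25·e^43, Y = 25·e^43

Elasticity = (25·e^43) · (43 / (25·e^43)) = 43

Interpretation: for a small percentage change in X, the percentage change in Y is approximately 43.00 times as large.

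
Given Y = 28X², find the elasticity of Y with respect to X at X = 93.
Elasticity = 2

Elasticity = (dY/dX) · (X/Y)

dY/dX = 56·X
At X = 93: dY/dX = 5208, Y = 242172

Elasticity = 5208 · (93 / 242172) = 2

Interpretation: for a small percentage change in X, the percentage change in Y is approximately 2.00 times as large.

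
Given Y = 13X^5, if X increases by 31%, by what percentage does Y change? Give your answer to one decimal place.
285.8%

For Y = 13X^5:
If X → X(1 + 0.31)
Then Y → Y · (1 + 0.31)^5
     ≈ Y · 3.8579

Percentage change = ((1 + 0.31)^5 − 1) × 100% ≈ 285.8%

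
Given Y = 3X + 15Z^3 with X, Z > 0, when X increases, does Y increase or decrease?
Y increases

Taking the partial derivative:
∂Y/∂X = 3

∂Y/∂X = 3 > 0 (assuming positive values)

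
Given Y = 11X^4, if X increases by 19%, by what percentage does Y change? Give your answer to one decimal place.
100.5%

For Y = 11X^4:
If X → X(1 + 0.19)
Then Y → Y · (1 + 0.19)^4
     ≈ Y · 2.0053

Percentage change = ((1 + 0.19)^4 − 1) × 100% ≈ 100.5%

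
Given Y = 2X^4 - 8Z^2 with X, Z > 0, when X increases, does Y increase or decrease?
Y increases

Taking the partial derivative:
∂Y/∂X = 8X^3

∂Y/∂X = 8X^3 > 0 (assuming positive values)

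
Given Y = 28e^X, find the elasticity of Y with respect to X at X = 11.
Elasticity = 11

Elasticity = (dY/dX) · (X/Y)

dY/dX = 28·e^X
At X = 11: dY/dX = 28·e^11, Y = 28·e^11

Elasticity = (28·e^11) · (11 / (28·e^11)) = 11

Interpretation: for a small percentage change in X, the percentage change in Y is approximately 11.00 times as large.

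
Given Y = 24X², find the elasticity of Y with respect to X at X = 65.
Elasticity = 2

Elasticity = (dY/dX) · (X/Y)

dY/dX = 48·X
At X = 65: dY/dX = 3120, Y = 101400

Elasticity = 3120 · (65 / 101400) = 2

Interpretation: for a small percentage change in X, the percentage change in Y is approximately 2.00 times as large.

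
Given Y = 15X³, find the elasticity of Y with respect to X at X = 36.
Elasticity = 3

Elasticity = (dY/dX) · (X/Y)

dY/dX = 45·X²
At X = 36: dY/dX = 58320, Y = 699840

Elasticity = 58320 · (36 / 699840) = 3

Interpretation: for a small percentage change in X, the percentage change in Y is approximately 3.00 times as large.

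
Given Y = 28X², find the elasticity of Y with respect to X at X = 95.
Elasticity = 2

Elasticity = (dY/dX) · (X/Y)

dY/dX = 56·X
At X = 95: dY/dX = 5320, Y = 252700

Elasticity = 5320 · (95 / 252700) = 2

Interpretation: for a small percentage change in X, the percentage change in Y is approximately 2.00 times as large.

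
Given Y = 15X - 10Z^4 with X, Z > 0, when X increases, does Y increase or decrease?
Y increases

Taking the partial derivative:
∂Y/∂X = 15

∂Y/∂X = 15 > 0 (assuming positive values)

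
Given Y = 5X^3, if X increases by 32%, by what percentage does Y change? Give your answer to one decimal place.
130.0%

For Y = 5X^3:
If X → X(1 + 0.32)
Then Y → Y · (1 + 0.32)^3
     ≈ Y · 2.3000

Percentage change = ((1 + 0.32)^3 − 1) × 100% ≈ 130.0%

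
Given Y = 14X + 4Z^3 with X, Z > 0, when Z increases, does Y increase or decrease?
Y increases

Taking the partial derivative:
∂Y/∂Z = 12Z^2

∂Y/∂Z = 12Z^2 > 0 (assuming positive values)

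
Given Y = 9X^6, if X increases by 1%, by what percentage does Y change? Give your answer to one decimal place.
6.2%

For Y = 9X^6:
If X → X(1 + 0.01)
Then Y → Y · (1 + 0.01)^6
     ≈ Y · 1.0615

Percentage change = ((1 + 0.01)^6 − 1) × 100% ≈ 6.2%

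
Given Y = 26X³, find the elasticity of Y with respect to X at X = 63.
Elasticity = 3

Elasticity = (dY/dX) · (X/Y)

dY/dX = 78·X²
At X = 63: dY/dX = 309582, Y = 6501222

Elasticity = 309582 · (63 / 6501222) = 3

Interpretation: for a small percentage change in X, the percentage change in Y is approximately 3.00 times as large.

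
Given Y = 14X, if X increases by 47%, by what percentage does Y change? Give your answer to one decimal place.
47.0%

For Y = 14X:
If X → X(1 + 0.47)
Then Y → Y · (1 + 0.47)^1
     = Y · 1.4700

Percentage change = ((1 + 0.47)^1 − 1) × 100% = 47.0%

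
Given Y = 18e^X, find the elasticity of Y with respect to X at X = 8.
Elasticity = 8

Elasticity = (dY/dX) · (X/Y)

dY/dX = 18·e^X
At X = 8: dY/dX = 18·e^8, Y = 18·e^8

Elasticity = (18·e^8) · (8 / (18·e^8)) = 8

Interpretation: for a small percentage change in X, the percentage change in Y is approximately 8.00 times as large.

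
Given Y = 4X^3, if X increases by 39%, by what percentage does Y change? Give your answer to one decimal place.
168.6%

For Y = 4X^3:
If X → X(1 + 0.39)
Then Y → Y · (1 + 0.39)^3
     ≈ Y · 2.6856

Percentage change = ((1 + 0.39)^3 − 1) × 100% ≈ 168.6%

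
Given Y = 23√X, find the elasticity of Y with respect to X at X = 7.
Elasticity = 1/2

Elasticity = (dY/dX) · (X/Y)

dY/dX = 23/(2·√X)
At X = 7: dY/dX = 23·√7/14, Y = 23·√7

Elasticity = (23·√7/14) · (7 / (23·√7)) = 1/2

Interpretation: for a small percentage change in X, the percentage change in Y is approximately 0.50 times as large.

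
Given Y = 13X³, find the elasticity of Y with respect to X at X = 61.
Elasticity = 3

Elasticity = (dY/dX) · (X/Y)

dY/dX = 39·X²
At X = 61: dY/dX = 145119, Y = 2950753

Elasticity = 145119 · (61 / 2950753) = 3

Interpretation: for a small percentage change in X, the percentage change in Y is approximately 3.00 times as large.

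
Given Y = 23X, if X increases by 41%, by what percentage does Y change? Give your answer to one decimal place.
41.0%

For Y = 23X:
If X → X(1 + 0.41)
Then Y → Y · (1 + 0.41)^1
     = Y · 1.4100

Percentage change = ((1 + 0.41)^1 − 1) × 100% = 41.0%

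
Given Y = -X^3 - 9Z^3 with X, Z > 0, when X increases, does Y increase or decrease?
Y decreases

Taking the partial derivative:
∂Y/∂X = -3X^2

∂Y/∂X = -3X^2 < 0 (assuming positive values)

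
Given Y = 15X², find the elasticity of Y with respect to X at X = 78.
Elasticity = 2

Elasticity = (dY/dX) · (X/Y)

dY/dX = 30·X
At X = 78: dY/dX = 2340, Y = 91260

Elasticity = 2340 · (78 / 91260) = 2

Interpretation: for a small percentage change in X, the percentage change in Y is approximately 2.00 times as large.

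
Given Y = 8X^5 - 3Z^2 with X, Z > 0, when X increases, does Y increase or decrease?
Y increases

Taking the partial derivative:
∂Y/∂X = 40X^4

∂Y/∂X = 40X^4 > 0 (assuming positive values)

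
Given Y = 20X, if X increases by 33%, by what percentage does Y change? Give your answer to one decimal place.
33.0%

For Y = 20X:
If X → X(1 + 0.33)
Then Y → Y · (1 + 0.33)^1
     = Y · 1.3300

Percentage change = ((1 + 0.33)^1 − 1) × 100% = 33.0%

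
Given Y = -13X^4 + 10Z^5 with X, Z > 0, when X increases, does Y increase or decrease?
Y decreases

Taking the partial derivative:
∂Y/∂X = -52X^3

∂Y/∂X = -52X^3 < 0 (assuming positive values)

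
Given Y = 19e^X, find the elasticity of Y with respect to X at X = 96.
Elasticity = 96

Elasticity = (dY/dX) · (X/Y)

dY/dX = 19·e^X
At X = 96: dY/dX = 19·e^96, Y = 19·e^96

Elasticity = (19·e^96) · (96 / (19·e^96)) = 96

Interpretation: for a small percentage change in X, the percentage change in Y is approximately 96.00 times as large.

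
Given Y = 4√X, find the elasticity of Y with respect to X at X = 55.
Elasticity = 1/2

Elasticity = (dY/dX) · (X/Y)

dY/dX = 2/√X
At X = 55: dY/dX = 2·√55/55, Y = 4·√55

Elasticity = (2·√55/55) · (55 / (4·√55)) = 1/2

Interpretation: for a small percentage change in X, the percentage change in Y is approximately 0.50 times as large.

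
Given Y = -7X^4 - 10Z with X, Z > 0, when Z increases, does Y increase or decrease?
Y decreases

Taking the partial derivative:
∂Y/∂Z = -10

∂Y/∂Z = -10 < 0 (assuming positive values)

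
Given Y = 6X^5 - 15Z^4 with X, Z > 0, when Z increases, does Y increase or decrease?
Y decreases

Taking the partial derivative:
∂Y/∂Z = -60Z^3

∂Y/∂Z = -60Z^3 < 0 (assuming positive values)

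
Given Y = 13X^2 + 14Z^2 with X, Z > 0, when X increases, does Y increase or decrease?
Y increases

Taking the partial derivative:
∂Y/∂X = 26X

∂Y/∂X = 26X > 0 (assuming positive values)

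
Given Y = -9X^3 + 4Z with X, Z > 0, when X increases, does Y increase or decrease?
Y decreases

Taking the partial derivative:
∂Y/∂X = -27X^2

∂Y/∂X = -27X^2 < 0 (assuming positive values)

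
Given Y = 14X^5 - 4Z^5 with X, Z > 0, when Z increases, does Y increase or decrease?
Y decreases

Taking the partial derivative:
∂Y/∂Z = -20Z^4

∂Y/∂Z = -20Z^4 < 0 (assuming positive values)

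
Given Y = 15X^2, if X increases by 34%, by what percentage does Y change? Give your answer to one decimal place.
79.6%

For Y = 15X^2:
If X → X(1 + 0.34)
Then Y → Y · (1 + 0.34)^2
     = Y · 1.7956

Percentage change = ((1 + 0.34)^2 − 1) × 100% ≈ 79.6%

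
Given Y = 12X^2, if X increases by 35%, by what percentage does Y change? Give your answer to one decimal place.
82.3%

For Y = 12X^2:
If X → X(1 + 0.35)
Then Y → Y · (1 + 0.35)^2
     = Y · 1.8225

Percentage change = ((1 + 0.35)^2 − 1) × 100% ≈ 82.3%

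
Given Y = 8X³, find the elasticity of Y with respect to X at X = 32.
Elasticity = 3

Elasticity = (dY/dX) · (X/Y)

dY/dX = 24·X²
At X = 32: dY/dX = 24576, Y = 262144

Elasticity = 24576 · (32 / 262144) = 3

Interpretation: for a small percentage change in X, the percentage change in Y is approximately 3.00 times as large.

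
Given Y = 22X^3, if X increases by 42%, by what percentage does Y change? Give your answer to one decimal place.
186.3%

For Y = 22X^3:
If X → X(1 + 0.42)
Then Y → Y · (1 + 0.42)^3
     ≈ Y · 2.8633

Percentage change = ((1 + 0.42)^3 − 1) × 100% ≈ 186.3%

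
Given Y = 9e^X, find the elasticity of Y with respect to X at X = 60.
Elasticity = 60

Elasticity = (dY/dX) · (X/Y)

dY/dX = 9·e^X
At X = 60: dY/dX = 9·e^60, Y = 9·e^60

Elasticity = (9·e^60) · (60 / (9·e^60)) = 60

Interpretation: for a small percentage change in X, the percentage change in Y is approximately 60.00 times as large.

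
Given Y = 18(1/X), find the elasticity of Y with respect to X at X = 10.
Elasticity = -1

Elasticity = (dY/dX) · (X/Y)

dY/dX = -18/X²
At X = 10: dY/dX = -9/50, Y = 9/5

Elasticity = (-9/50) · (10 / (9/5)) = -1

Interpretation: for a small percentage change in X, the percentage change in Y is approximately -1.00 times as large.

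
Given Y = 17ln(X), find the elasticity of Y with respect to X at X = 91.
Elasticity = 1/ln(91) ≈ 0.2217

Elasticity = (dY/dX) · (X/Y)

dY/dX = 17/X
At X = 91: dY/dX = 17/91, Y = 17·ln(91)

Elasticity = (17/91) · (91 / (17·ln(91))) = 1/ln(91) ≈ 0.2217

Interpretation: for a small percentage change in X, the percentage change in Y is approximately 0.22 times as large.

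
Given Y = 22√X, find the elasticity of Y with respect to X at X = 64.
Elasticity = 1/2

Elasticity = (dY/dX) · (X/Y)

dY/dX = 11/√X
At X = 64: dY/dX = 11/8, Y = 176

Elasticity = (11/8) · (64 / 176) = 1/2

Interpretation: for a small percentage change in X, the percentage change in Y is approximately 0.50 times as large.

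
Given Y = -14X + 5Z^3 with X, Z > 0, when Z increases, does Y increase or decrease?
Y increases

Taking the partial derivative:
∂Y/∂Z = 15Z^2

∂Y/∂Z = 15Z^2 > 0 (assuming positive values)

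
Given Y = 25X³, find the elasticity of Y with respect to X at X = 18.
Elasticity = 3

Elasticity = (dY/dX) · (X/Y)

dY/dX = 75·X²
At X = 18: dY/dX = 24300, Y = 145800

Elasticity = 24300 · (18 / 145800) = 3

Interpretation: for a small percentage change in X, the percentage change in Y is approximately 3.00 times as large.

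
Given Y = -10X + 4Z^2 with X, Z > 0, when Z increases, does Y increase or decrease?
Y increases

Taking the partial derivative:
∂Y/∂Z = 8Z

∂Y/∂Z = 8Z > 0 (assuming positive values)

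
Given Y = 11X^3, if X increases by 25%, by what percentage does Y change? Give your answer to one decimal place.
95.3%

For Y = 11X^3:
If X → X(1 + 0.25)
Then Y → Y · (1 + 0.25)^3
     ≈ Y · 1.9531

Percentage change = ((1 + 0.25)^3 − 1) × 100% ≈ 95.3%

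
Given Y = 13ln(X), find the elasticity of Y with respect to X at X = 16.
Elasticity = 1/ln(16) ≈ 0.3607

Elasticity = (dY/dX) · (X/Y)

dY/dX = 13/X
At X = 16: dY/dX = 13/16, Y = 13·ln(16)

Elasticity = (13/16) · (16 / (13·ln(16))) = 1/ln(16) ≈ 0.3607

Interpretation: for a small percentage change in X, the percentage change in Y is approximately 0.36 times as large.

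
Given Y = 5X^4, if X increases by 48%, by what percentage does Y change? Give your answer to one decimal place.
379.8%

For Y = 5X^4:
If X → X(1 + 0.48)
Then Y → Y · (1 + 0.48)^4
     ≈ Y · 4.7979

Percentage change = ((1 + 0.48)^4 − 1) × 100% ≈ 379.8%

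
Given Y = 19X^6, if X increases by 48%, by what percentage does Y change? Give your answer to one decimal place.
950.9%

For Y = 19X^6:
If X → X(1 + 0.48)
Then Y → Y · (1 + 0.48)^6
     ≈ Y · 10.5092

Percentage change = ((1 + 0.48)^6 − 1) × 100% ≈ 950.9%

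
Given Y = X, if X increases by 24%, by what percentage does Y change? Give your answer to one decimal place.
24.0%

For Y = X:
If X → X(1 + 0.24)
Then Y → Y · (1 + 0.24)^1
     = Y · 1.2400

Percentage change = ((1 + 0.24)^1 − 1) × 100% = 24.0%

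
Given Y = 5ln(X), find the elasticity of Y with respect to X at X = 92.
Elasticity = 1/ln(92) ≈ 0.2212

Elasticity = (dY/dX) · (X/Y)

dY/dX = 5/X
At X = 92: dY/dX = 5/92, Y = 5·ln(92)

Elasticity = (5/92) · (92 / (5·ln(92))) = 1/ln(92) ≈ 0.2212

Interpretation: for a small percentage change in X, the percentage change in Y is approximately 0.22 times as large.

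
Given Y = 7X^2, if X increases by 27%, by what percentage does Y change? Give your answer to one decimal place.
61.3%

For Y = 7X^2:
If X → X(1 + 0.27)
Then Y → Y · (1 + 0.27)^2
     = Y · 1.6129

Percentage change = ((1 + 0.27)^2 − 1) × 100% ≈ 61.3%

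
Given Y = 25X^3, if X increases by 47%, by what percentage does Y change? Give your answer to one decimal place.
217.7%

For Y = 25X^3:
If X → X(1 + 0.47)
Then Y → Y · (1 + 0.47)^3
     ≈ Y · 3.1765

Percentage change = ((1 + 0.47)^3 − 1) × 100% ≈ 217.7%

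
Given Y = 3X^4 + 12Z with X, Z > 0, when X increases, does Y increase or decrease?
Y increases

Taking the partial derivative:
∂Y/∂X = 12X^3

∂Y/∂X = 12X^3 > 0 (assuming positive values)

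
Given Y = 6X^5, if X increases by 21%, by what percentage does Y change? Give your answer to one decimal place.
159.4%

For Y = 6X^5:
If X → X(1 + 0.21)
Then Y → Y · (1 + 0.21)^5
     ≈ Y · 2.5937

Percentage change = ((1 + 0.21)^5 − 1) × 100% ≈ 159.4%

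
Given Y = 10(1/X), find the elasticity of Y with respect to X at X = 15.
Elasticity = -1

Elasticity = (dY/dX) · (X/Y)

dY/dX = -10/X²
At X = 15: dY/dX = -2/45, Y = 2/3

Elasticity = (-2/45) · (15 / (2/3)) = -1

Interpretation: for a small percentage change in X, the percentage change in Y is approximately -1.00 times as large.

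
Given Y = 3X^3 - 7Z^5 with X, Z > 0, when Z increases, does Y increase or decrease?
Y decreases

Taking the partial derivative:
∂Y/∂Z = -35Z^4

∂Y/∂Z = -35Z^4 < 0 (assuming positive values)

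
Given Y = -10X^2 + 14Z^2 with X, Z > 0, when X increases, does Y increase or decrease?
Y decreases

Taking the partial derivative:
∂Y/∂X = -20X

∂Y/∂X = -20X < 0 (assuming positive values)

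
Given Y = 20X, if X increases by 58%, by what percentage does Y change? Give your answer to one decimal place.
58.0%

For Y = 20X:
If X → X(1 + 0.58)
Then Y → Y · (1 + 0.58)^1
     = Y · 1.5800

Percentage change = ((1 + 0.58)^1 − 1) × 100% = 58.0%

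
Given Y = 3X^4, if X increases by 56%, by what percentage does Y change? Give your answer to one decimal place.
492.2%

For Y = 3X^4:
If X → X(1 + 0.56)
Then Y → Y · (1 + 0.56)^4
     ≈ Y · 5.9224

Percentage change = ((1 + 0.56)^4 − 1) × 100% ≈ 492.2%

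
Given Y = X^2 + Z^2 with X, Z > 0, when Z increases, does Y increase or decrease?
Y increases

Taking the partial derivative:
∂Y/∂Z = 2Z

∂Y/∂Z = 2Z > 0 (assuming positive values)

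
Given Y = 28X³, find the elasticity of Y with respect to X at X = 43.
Elasticity = 3

Elasticity = (dY/dX) · (X/Y)

dY/dX = 84·X²
At X = 43: dY/dX = 155316, Y = 2226196

Elasticity = 155316 · (43 / 2226196) = 3

Interpretation: for a small percentage change in X, the percentage change in Y is approximately 3.00 times as large.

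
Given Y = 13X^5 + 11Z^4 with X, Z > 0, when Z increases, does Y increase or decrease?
Y increases

Taking the partial derivative:
∂Y/∂Z = 44Z^3

∂Y/∂Z = 44Z^3 > 0 (assuming positive values)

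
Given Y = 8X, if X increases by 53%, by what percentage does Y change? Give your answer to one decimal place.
53.0%

For Y = 8X:
If X → X(1 + 0.53)
Then Y → Y · (1 + 0.53)^1
     = Y · 1.5300

Percentage change = ((1 + 0.53)^1 − 1) × 100% = 53.0%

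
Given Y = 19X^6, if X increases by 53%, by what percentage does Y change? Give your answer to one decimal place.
1182.8%

For Y = 19X^6:
If X → X(1 + 0.53)
Then Y → Y · (1 + 0.53)^6
     ≈ Y · 12.8277

Percentage change = ((1 + 0.53)^6 − 1) × 100% ≈ 1182.8%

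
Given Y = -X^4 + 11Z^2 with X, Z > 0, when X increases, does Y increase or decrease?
Y decreases

Taking the partial derivative:
∂Y/∂X = -4X^3

∂Y/∂X = -4X^3 < 0 (assuming positive values)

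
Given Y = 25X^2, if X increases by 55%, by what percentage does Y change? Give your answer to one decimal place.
140.3%

For Y = 25X^2:
If X → X(1 + 0.55)
Then Y → Y · (1 + 0.55)^2
     = Y · 2.4025

Percentage change = ((1 + 0.55)^2 − 1) × 100% ≈ 140.3%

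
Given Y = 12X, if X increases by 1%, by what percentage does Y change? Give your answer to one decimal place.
1.0%

For Y = 12X:
If X → X(1 + 0.01)
Then Y → Y · (1 + 0.01)^1
     = Y · 1.0100

Percentage change = ((1 + 0.01)^1 − 1) × 100% = 1.0%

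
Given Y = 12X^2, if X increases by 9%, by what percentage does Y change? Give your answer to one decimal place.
18.8%

For Y = 12X^2:
If X → X(1 + 0.09)
Then Y → Y · (1 + 0.09)^2
     = Y · 1.1881

Percentage change = ((1 + 0.09)^2 − 1) × 100% ≈ 18.8%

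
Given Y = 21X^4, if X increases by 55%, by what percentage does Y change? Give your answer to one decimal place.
477.2%

For Y = 21X^4:
If X → X(1 + 0.55)
Then Y → Y · (1 + 0.55)^4
     ≈ Y · 5.7720

Percentage change = ((1 + 0.55)^4 − 1) × 100% ≈ 477.2%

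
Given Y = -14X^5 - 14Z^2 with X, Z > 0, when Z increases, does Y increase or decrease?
Y decreases

Taking the partial derivative:
∂Y/∂Z = -28Z

∂Y/∂Z = -28Z < 0 (assuming positive values)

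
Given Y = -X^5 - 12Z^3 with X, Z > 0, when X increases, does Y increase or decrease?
Y decreases

Taking the partial derivative:
∂Y/∂X = -5X^4

∂Y/∂X = -5X^4 < 0 (assuming positive values)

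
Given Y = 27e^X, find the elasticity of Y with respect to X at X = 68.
Elasticity = 68

Elasticity = (dY/dX) · (X/Y)

dY/dX = 27·e^X
At X = 68: dY/dX = 27·e^68, Y = 27·e^68

Elasticity = (27·e^68) · (68 / (27·e^68)) = 68

Interpretation: for a small percentage change in X, the percentage change in Y is approximately 68.00 times as large.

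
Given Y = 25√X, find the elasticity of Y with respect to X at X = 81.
Elasticity = 1/2

Elasticity = (dY/dX) · (X/Y)

dY/dX = 25/(2·√X)
At X = 81: dY/dX = 25/18, Y = 225

Elasticity = (25/18) · (81 / 225) = 1/2

Interpretation: for a small percentage change in X, the percentage change in Y is approximately 0.50 times as large.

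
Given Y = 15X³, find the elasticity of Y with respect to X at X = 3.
Elasticity = 3

Elasticity = (dY/dX) · (X/Y)

dY/dX = 45·X²
At X = 3: dY/dX = 405, Y = 405

Elasticity = 405 · (3 / 405) = 3

Interpretation: for a small percentage change in X, the percentage change in Y is approximately 3.00 times as large.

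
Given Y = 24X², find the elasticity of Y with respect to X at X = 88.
Elasticity = 2

Elasticity = (dY/dX) · (X/Y)

dY/dX = 48·X
At X = 88: dY/dX = 4224, Y = 185856

Elasticity = 4224 · (88 / 185856) = 2

Interpretation: for a small percentage change in X, the percentage change in Y is approximately 2.00 times as large.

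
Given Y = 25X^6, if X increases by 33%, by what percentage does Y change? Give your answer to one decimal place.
453.5%

For Y = 25X^6:
If X → X(1 + 0.33)
Then Y → Y · (1 + 0.33)^6
     ≈ Y · 5.5349

Percentage change = ((1 + 0.33)^6 − 1) × 100% ≈ 453.5%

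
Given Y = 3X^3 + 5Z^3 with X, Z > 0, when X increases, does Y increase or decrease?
Y increases

Taking the partial derivative:
∂Y/∂X = 9X^2

∂Y/∂X = 9X^2 > 0 (assuming positive values)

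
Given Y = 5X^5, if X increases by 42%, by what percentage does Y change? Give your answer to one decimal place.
477.4%

For Y = 5X^5:
If X → X(1 + 0.42)
Then Y → Y · (1 + 0.42)^5
     ≈ Y · 5.7735

Percentage change = ((1 + 0.42)^5 − 1) × 100% ≈ 477.4%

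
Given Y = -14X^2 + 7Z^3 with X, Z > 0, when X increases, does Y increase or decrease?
Y decreases

Taking the partial derivative:
∂Y/∂X = -28X

∂Y/∂X = -28X < 0 (assuming positive values)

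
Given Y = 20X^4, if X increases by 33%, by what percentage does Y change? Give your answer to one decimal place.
212.9%

For Y = 20X^4:
If X → X(1 + 0.33)
Then Y → Y · (1 + 0.33)^4
     ≈ Y · 3.1290

Percentage change = ((1 + 0.33)^4 − 1) × 100% ≈ 212.9%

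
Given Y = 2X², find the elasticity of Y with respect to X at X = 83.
Elasticity = 2

Elasticity = (dY/dX) · (X/Y)

dY/dX = 4·X
At X = 83: dY/dX = 332, Y = 13778

Elasticity = 332 · (83 / 13778) = 2

Interpretation: for a small percentage change in X, the percentage change in Y is approximately 2.00 times as large.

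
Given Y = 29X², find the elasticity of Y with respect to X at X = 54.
Elasticity = 2

Elasticity = (dY/dX) · (X/Y)

dY/dX = 58·X
At X = 54: dY/dX = 3132, Y = 84564

Elasticity = 3132 · (54 / 84564) = 2

Interpretation: for a small percentage change in X, the percentage change in Y is approximately 2.00 times as large.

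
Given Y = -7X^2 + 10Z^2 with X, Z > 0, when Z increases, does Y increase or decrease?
Y increases

Taking the partial derivative:
∂Y/∂Z = 20Z

∂Y/∂Z = 20Z > 0 (assuming positive values)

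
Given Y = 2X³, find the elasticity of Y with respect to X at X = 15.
Elasticity = 3

Elasticity = (dY/dX) · (X/Y)

dY/dX = 6·X²
At X = 15: dY/dX = 1350, Y = 6750

Elasticity = 1350 · (15 / 6750) = 3

Interpretation: for a small percentage change in X, the percentage change in Y is approximately 3.00 times as large.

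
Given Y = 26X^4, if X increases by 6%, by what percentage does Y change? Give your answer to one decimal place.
26.2%

For Y = 26X^4:
If X → X(1 + 0.06)
Then Y → Y · (1 + 0.06)^4
     ≈ Y · 1.2625

Percentage change = ((1 + 0.06)^4 − 1) × 100% ≈ 26.2%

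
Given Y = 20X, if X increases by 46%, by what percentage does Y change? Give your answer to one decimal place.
46.0%

For Y = 20X:
If X → X(1 + 0.46)
Then Y → Y · (1 + 0.46)^1
     = Y · 1.4600

Percentage change = ((1 + 0.46)^1 − 1) × 100% = 46.0%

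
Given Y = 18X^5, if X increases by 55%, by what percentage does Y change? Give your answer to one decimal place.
794.7%

For Y = 18X^5:
If X → X(1 + 0.55)
Then Y → Y · (1 + 0.55)^5
     ≈ Y · 8.9466

Percentage change = ((1 + 0.55)^5 − 1) × 100% ≈ 794.7%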